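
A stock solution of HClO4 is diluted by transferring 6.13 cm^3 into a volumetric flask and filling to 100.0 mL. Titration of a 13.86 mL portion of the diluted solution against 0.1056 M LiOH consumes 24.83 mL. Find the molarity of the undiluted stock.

n(LiOH) = 0.1056 x 0.02483 = 0.002622 mol.
n(HClO4) in the aliquot = 0.002622 mol.
[diluted HClO4] = 0.002622 / 0.01386 = 0.1892 M.
Dilution factor = 100.0/6.130 = 16.31, so [stock] = 0.1892 x 16.31 = 3.09 M.

3.09 M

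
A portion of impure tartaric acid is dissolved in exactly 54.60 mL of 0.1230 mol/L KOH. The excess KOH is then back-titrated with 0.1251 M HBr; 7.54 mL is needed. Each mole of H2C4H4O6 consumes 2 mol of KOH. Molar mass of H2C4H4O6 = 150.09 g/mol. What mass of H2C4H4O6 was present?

Total n(KOH) added = 0.1230 x 0.05460 = 0.006716 mol.
n(HBr) used = 0.1251 x 0.007540 = 0.0009433 mol, which equals the excess n(KOH).
So n(KOH) consumed by the sample = 0.006716 - 0.0009433 = 0.005773 mol.
n(H2C4H4O6) = 0.005773 / 2 = 0.002886 mol.
mass = 0.002886 mol x 150.09 g/mol = 0.433 g.

0.433 g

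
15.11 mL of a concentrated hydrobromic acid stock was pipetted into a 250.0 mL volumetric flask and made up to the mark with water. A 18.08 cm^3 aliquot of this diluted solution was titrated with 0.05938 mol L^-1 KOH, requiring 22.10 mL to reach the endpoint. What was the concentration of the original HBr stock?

n(KOH) = 0.05938 x 0.02210 = 0.001312 mol.
n(HBr) in the aliquot = 0.001312 mol.
[diluted HBr] = 0.001312 / 0.01808 = 0.07258 M.
Dilution factor = 250.0/15.11 = 16.55, so [stock] = 0.07258 x 16.55 = 1.20 M.

1.20 M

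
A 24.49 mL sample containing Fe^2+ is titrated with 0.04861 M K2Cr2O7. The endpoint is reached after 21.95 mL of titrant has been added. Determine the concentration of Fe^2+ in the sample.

0.261 M

n(K2Cr2O7) = 0.04861 x 0.02195 = 0.001067 mol.
From the balanced equation, 1 mol K2Cr2O7 reacts with 6 mol Fe^2+, so n(Fe^2+) = 0.001067 x 6/1 = 0.006402 mol.
[Fe^2+] = 0.006402 / 0.02449 L = 0.261 M.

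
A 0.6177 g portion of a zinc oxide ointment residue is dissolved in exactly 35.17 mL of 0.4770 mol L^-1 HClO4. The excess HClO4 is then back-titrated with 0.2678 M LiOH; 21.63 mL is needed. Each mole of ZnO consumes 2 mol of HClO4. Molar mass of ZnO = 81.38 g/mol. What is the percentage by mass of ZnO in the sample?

Total n(HClO4) added = 0.4770 x 0.03517 = 0.01678 mol.
n(LiOH) used = 0.2678 x 0.02163 = 0.005793 mol, which equals the excess n(HClO4).
So n(HClO4) consumed by the sample = 0.01678 - 0.005793 = 0.01098 mol.
n(ZnO) = 0.01098 / 2 = 0.005492 mol.
mass ZnO = 0.005492 x 81.38 = 0.4469 g, so %ZnO = 0.4469/0.6177 x 100 = 72.4%.

72.4%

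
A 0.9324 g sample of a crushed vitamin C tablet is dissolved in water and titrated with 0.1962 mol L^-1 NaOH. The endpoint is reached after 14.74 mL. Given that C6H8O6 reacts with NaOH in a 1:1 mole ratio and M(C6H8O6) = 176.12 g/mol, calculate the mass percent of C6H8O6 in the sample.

54.6%

n(NaOH) = 0.1962 x 0.01474 = 0.002892 mol.
n(C6H8O6) = 0.002892 / 1 = 0.002892 mol.
mass of C6H8O6 = 0.002892 x 176.12 = 0.5093 g.
% purity = 0.5093 / 0.9324 x 100 = 54.6%.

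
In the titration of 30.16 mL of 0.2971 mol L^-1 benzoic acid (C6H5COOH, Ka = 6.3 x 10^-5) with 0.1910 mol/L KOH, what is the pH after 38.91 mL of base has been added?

4.89

Initial n(C6H5COOH) = 0.2971 x 0.03016 = 0.008961 mol.
n(KOH) added = 0.1910 x 0.03891 = 0.007432 mol, converting that many moles of C6H5COOH to C6H5COO-.
Remaining n(C6H5COOH) = 0.001529 mol; n(C6H5COO-) = 0.007432 mol.
By Henderson-Hasselbalch, pH = pKa + log([A^-]/[HA]) = 4.20 + log(0.007432/0.001529) = 4.20 + (+0.69) = 4.89.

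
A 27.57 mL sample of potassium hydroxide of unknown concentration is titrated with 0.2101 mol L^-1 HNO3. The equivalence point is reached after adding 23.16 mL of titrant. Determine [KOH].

0.176 M

n(HNO3) delivered = 0.2101 x 0.02316 = 0.004866 mol.
For a 1:1 reaction, n(KOH) = 0.004866 mol.
[KOH] = 0.004866 mol / 0.02757 L = 0.176 M.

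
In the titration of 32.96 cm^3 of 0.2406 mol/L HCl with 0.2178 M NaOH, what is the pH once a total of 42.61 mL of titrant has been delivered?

12.25

n(acid) = 0.2406 x 0.03296 = 0.007930 mol; n(NaOH) added = 0.2178 x 0.04261 = 0.009280 mol.
Base is in excess by 0.009280 - 0.007930 = 0.001350 mol in a total volume of 0.07557 L.
[OH^-] = 0.001350/0.07557 = 0.01787 M, so pOH = 1.75 and pH = 14.00 - 1.75 = 12.25.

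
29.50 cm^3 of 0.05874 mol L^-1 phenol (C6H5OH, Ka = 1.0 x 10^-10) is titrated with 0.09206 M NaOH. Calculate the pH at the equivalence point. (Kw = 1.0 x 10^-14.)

11.28

n(C6H5OH) = 0.05874 x 0.02950 = 0.001733 mol; V(NaOH) at equivalence = 0.001733/0.09206 = 0.01882 L.
At equivalence all the acid is converted to C6H5O-; total volume = 0.02950 + 0.01882 = 0.04832 L, so [C6H5O-] = 0.001733/0.04832 = 0.03586 M.
Kb = Kw/Ka = 1.0e-14 / 1.0 x 10^-10 = 0.000100.
[OH^-] = sqrt(Kb x [C6H5O-]) = sqrt(0.000100 x 0.03586) = 0.00189 M.
pOH = 2.72, so pH = 14.00 - 2.72 = 11.28.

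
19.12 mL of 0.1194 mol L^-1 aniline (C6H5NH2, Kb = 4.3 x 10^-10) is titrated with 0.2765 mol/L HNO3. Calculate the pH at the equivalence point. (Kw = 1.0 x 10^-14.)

n(C6H5NH2) = 0.1194 x 0.01912 = 0.002283 mol; V(HNO3) at equivalence = 0.002283/0.2765 = 0.008257 L.
At equivalence the base is fully converted to C6H5NH3+; total volume = 0.02738 L, so [C6H5NH3+] = 0.002283/0.02738 = 0.08339 M.
Ka(C6H5NH3+) = Kw/Kb = 1.0e-14 / 4.3 x 10^-10 = 2.33e-5.
[H^+] = sqrt(Ka x [C6H5NH3+]) = sqrt(2.33e-5 x 0.08339) = 0.00139 M.
pH = -log(0.00139) = 2.86.

2.86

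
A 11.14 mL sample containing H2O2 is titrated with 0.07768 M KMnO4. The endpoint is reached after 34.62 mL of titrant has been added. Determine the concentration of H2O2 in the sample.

0.604 M

n(KMnO4) = 0.07768 x 0.03462 = 0.002689 mol.
From the balanced equation, 2 mol KMnO4 reacts with 5 mol H2O2, so n(H2O2) = 0.002689 x 5/2 = 0.006723 mol.
[H2O2] = 0.006723 / 0.01114 L = 0.604 M.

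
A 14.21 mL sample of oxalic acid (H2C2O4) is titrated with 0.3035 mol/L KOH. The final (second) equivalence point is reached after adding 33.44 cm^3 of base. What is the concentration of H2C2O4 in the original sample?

0.357 M

n(KOH) = 0.3035 x 0.03344 = 0.01015 mol.
At the final (second) equivalence point, 2 mol OH^- react per mol H2C2O4, so n(H2C2O4) = 0.01015 / 2 = 0.005075 mol.
[H2C2O4] = 0.005075 / 0.01421 L = 0.357 M.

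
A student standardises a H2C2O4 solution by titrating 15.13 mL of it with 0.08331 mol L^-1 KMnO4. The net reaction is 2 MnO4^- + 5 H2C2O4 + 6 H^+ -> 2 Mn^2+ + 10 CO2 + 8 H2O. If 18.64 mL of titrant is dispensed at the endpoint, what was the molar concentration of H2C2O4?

n(KMnO4) = 0.08331 x 0.01864 = 0.001553 mol.
From the balanced equation, 2 mol KMnO4 reacts with 5 mol H2C2O4, so n(H2C2O4) = 0.001553 x 5/2 = 0.003882 mol.
[H2C2O4] = 0.003882 / 0.01513 L = 0.257 M.

0.257 M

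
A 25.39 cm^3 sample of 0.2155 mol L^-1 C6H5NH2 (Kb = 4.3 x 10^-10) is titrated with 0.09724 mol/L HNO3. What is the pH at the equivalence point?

2.90

n(C6H5NH2) = 0.2155 x 0.02539 = 0.005472 mol; V(HNO3) at equivalence = 0.005472/0.09724 = 0.05627 L.
At equivalence the base is fully converted to C6H5NH3+; total volume = 0.08166 L, so [C6H5NH3+] = 0.005472/0.08166 = 0.06701 M.
Ka(C6H5NH3+) = Kw/Kb = 1.0e-14 / 4.3 x 10^-10 = 2.33e-5.
[H^+] = sqrt(Ka x [C6H5NH3+]) = sqrt(2.33e-5 x 0.06701) = 0.00125 M.
pH = -log(0.00125) = 2.90.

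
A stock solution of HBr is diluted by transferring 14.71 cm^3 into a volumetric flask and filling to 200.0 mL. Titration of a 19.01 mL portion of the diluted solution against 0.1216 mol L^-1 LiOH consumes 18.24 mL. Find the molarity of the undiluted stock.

1.59 M

n(LiOH) = 0.1216 x 0.01824 = 0.002218 mol.
n(HBr) in the aliquot = 0.002218 mol.
[diluted HBr] = 0.002218 / 0.01901 = 0.1167 M.
Dilution factor = 200.0/14.71 = 13.60, so [stock] = 0.1167 x 13.60 = 1.59 M.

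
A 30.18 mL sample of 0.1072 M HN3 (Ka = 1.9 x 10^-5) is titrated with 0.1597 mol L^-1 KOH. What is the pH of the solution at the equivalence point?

n(HN3) = 0.1072 x 0.03018 = 0.003235 mol; V(KOH) at equivalence = 0.003235/0.1597 = 0.02026 L.
At equivalence all the acid is converted to N3-; total volume = 0.03018 + 0.02026 = 0.05044 L, so [N3-] = 0.003235/0.05044 = 0.06414 M.
Kb = Kw/Ka = 1.0e-14 / 1.9 x 10^-5 = 5.26e-10.
[OH^-] = sqrt(Kb x [N3-]) = sqrt(5.26e-10 x 0.06414) = 5.81e-6 M.
pOH = 5.24, so pH = 14.00 - 5.24 = 8.76.

8.76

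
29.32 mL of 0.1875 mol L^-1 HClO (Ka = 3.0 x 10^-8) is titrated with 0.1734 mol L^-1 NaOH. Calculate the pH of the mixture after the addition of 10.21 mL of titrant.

Initial n(HClO) = 0.1875 x 0.02932 = 0.005498 mol.
n(NaOH) added = 0.1734 x 0.01021 = 0.001770 mol, converting that many moles of HClO to ClO-.
Remaining n(HClO) = 0.003727 mol; n(ClO-) = 0.001770 mol.
By Henderson-Hasselbalch, pH = pKa + log([A^-]/[HA]) = 7.52 + log(0.001770/0.003727) = 7.52 + (-0.32) = 7.20.

7.20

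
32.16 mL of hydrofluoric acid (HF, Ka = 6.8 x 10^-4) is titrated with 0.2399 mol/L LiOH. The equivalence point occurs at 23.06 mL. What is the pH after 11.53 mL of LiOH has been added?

3.17

11.53 mL is exactly half the equivalence volume (23.06/2), i.e. the half-equivalence point.
There, n(HA) = n(A^-), so pH = pKa = -log(6.8 x 10^-4) = 3.17.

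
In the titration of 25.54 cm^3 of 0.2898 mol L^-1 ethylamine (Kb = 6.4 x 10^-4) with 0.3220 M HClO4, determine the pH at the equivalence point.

5.81

n(C2H5NH2) = 0.2898 x 0.02554 = 0.007401 mol; V(HClO4) at equivalence = 0.007401/0.3220 = 0.02299 L.
At equivalence the base is fully converted to C2H5NH3+; total volume = 0.04853 L, so [C2H5NH3+] = 0.007401/0.04853 = 0.1525 M.
Ka(C2H5NH3+) = Kw/Kb = 1.0e-14 / 6.4 x 10^-4 = 1.56e-11.
[H^+] = sqrt(Ka x [C2H5NH3+]) = sqrt(1.56e-11 x 0.1525) = 1.54e-6 M.
pH = -log(1.54e-6) = 5.81.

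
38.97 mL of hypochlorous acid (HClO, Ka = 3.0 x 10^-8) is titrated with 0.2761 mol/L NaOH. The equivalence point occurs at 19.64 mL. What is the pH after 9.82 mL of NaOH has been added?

7.52

9.82 mL is exactly half the equivalence volume (19.64/2), i.e. the half-equivalence point.
There, n(HA) = n(A^-), so pH = pKa = -log(3.0 x 10^-8) = 7.52.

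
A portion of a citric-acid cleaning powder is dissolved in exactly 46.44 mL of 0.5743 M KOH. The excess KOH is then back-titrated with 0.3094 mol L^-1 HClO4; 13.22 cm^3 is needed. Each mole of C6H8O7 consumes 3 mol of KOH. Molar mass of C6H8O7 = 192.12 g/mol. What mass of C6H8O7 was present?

Total n(KOH) added = 0.5743 x 0.04644 = 0.02667 mol.
n(HClO4) used = 0.3094 x 0.01322 = 0.004090 mol, which equals the excess n(KOH).
So n(KOH) consumed by the sample = 0.02667 - 0.004090 = 0.02258 mol.
n(C6H8O7) = 0.02258 / 3 = 0.007527 mol.
mass = 0.007527 mol x 192.12 g/mol = 1.45 g.

1.45 g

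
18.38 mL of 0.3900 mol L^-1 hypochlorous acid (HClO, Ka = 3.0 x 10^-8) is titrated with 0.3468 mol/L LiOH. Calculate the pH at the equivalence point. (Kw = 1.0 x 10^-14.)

10.39

n(HClO) = 0.3900 x 0.01838 = 0.007168 mol; V(LiOH) at equivalence = 0.007168/0.3468 = 0.02067 L.
At equivalence all the acid is converted to ClO-; total volume = 0.01838 + 0.02067 = 0.03905 L, so [ClO-] = 0.007168/0.03905 = 0.1836 M.
Kb = Kw/Ka = 1.0e-14 / 3.0 x 10^-8 = 3.33e-7.
[OH^-] = sqrt(Kb x [ClO-]) = sqrt(3.33e-7 x 0.1836) = 0.000247 M.
pOH = 3.61, so pH = 14.00 - 3.61 = 10.39.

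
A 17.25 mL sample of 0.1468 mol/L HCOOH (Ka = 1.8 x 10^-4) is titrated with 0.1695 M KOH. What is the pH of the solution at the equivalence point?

8.32

n(HCOOH) = 0.1468 x 0.01725 = 0.002532 mol; V(KOH) at equivalence = 0.002532/0.1695 = 0.01494 L.
At equivalence all the acid is converted to HCOO-; total volume = 0.01725 + 0.01494 = 0.03219 L, so [HCOO-] = 0.002532/0.03219 = 0.07867 M.
Kb = Kw/Ka = 1.0e-14 / 1.8 x 10^-4 = 5.56e-11.
[OH^-] = sqrt(Kb x [HCOO-]) = sqrt(5.56e-11 x 0.07867) = 2.09e-6 M.
pOH = 5.68, so pH = 14.00 - 5.68 = 8.32.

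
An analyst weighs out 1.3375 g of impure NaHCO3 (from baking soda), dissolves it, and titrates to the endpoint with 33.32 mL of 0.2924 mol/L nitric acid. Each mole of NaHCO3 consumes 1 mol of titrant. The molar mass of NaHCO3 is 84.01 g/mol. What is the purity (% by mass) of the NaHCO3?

n(HNO3) = 0.2924 x 0.03332 = 0.009743 mol.
n(NaHCO3) = 0.009743 / 1 = 0.009743 mol.
mass of NaHCO3 = 0.009743 x 84.01 = 0.8185 g.
% purity = 0.8185 / 1.3375 x 100 = 61.2%.

61.2%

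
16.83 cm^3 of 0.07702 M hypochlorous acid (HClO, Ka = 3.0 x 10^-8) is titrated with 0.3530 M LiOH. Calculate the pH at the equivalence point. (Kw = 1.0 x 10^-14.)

10.16

n(HClO) = 0.07702 x 0.01683 = 0.001296 mol; V(LiOH) at equivalence = 0.001296/0.3530 = 0.003672 L.
At equivalence all the acid is converted to ClO-; total volume = 0.01683 + 0.003672 = 0.02050 L, so [ClO-] = 0.001296/0.02050 = 0.06323 M.
Kb = Kw/Ka = 1.0e-14 / 3.0 x 10^-8 = 3.33e-7.
[OH^-] = sqrt(Kb x [ClO-]) = sqrt(3.33e-7 x 0.06323) = 0.000145 M.
pOH = 3.84, so pH = 14.00 - 3.84 = 10.16.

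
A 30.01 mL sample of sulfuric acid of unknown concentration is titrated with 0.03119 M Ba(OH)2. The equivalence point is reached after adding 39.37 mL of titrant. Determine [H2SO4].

0.0409 M

n(Ba(OH)2) delivered = 0.03119 x 0.03937 = 0.001228 mol.
For a 1:1 reaction, n(H2SO4) = 0.001228 mol.
[H2SO4] = 0.001228 mol / 0.03001 L = 0.0409 M.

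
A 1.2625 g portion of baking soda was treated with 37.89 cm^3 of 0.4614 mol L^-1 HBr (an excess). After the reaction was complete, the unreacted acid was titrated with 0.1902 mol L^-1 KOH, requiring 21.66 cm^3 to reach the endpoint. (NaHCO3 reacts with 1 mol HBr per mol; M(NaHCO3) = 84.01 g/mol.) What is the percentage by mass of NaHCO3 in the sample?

88.9%

Total n(HBr) added = 0.4614 x 0.03789 = 0.01748 mol.
n(KOH) used = 0.1902 x 0.02166 = 0.004120 mol, which equals the excess n(HBr).
So n(HBr) consumed by the sample = 0.01748 - 0.004120 = 0.01336 mol.
n(NaHCO3) = 0.01336 / 1 = 0.01336 mol.
mass NaHCO3 = 0.01336 x 84.01 = 1.123 g, so %NaHCO3 = 1.123/1.2625 x 100 = 88.9%.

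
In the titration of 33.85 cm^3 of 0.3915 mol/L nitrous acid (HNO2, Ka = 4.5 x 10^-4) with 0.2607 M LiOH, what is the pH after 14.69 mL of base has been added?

2.96

Initial n(HNO2) = 0.3915 x 0.03385 = 0.01325 mol.
n(LiOH) added = 0.2607 x 0.01469 = 0.003830 mol, converting that many moles of HNO2 to NO2-.
Remaining n(HNO2) = 0.009423 mol; n(NO2-) = 0.003830 mol.
By Henderson-Hasselbalch, pH = pKa + log([A^-]/[HA]) = 3.35 + log(0.003830/0.009423) = 3.35 + (-0.39) = 2.96.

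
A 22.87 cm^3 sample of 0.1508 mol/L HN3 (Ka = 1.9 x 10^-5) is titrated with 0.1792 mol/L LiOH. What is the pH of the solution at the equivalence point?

n(HN3) = 0.1508 x 0.02287 = 0.003449 mol; V(LiOH) at equivalence = 0.003449/0.1792 = 0.01925 L.
At equivalence all the acid is converted to N3-; total volume = 0.02287 + 0.01925 = 0.04212 L, so [N3-] = 0.003449/0.04212 = 0.08189 M.
Kb = Kw/Ka = 1.0e-14 / 1.9 x 10^-5 = 5.26e-10.
[OH^-] = sqrt(Kb x [N3-]) = sqrt(5.26e-10 x 0.08189) = 6.57e-6 M.
pOH = 5.18, so pH = 14.00 - 5.18 = 8.82.

8.82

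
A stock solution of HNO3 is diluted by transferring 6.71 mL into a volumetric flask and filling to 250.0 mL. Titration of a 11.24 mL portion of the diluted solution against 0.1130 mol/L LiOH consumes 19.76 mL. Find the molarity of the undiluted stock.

7.40 M

n(LiOH) = 0.1130 x 0.01976 = 0.002233 mol.
n(HNO3) in the aliquot = 0.002233 mol.
[diluted HNO3] = 0.002233 / 0.01124 = 0.1987 M.
Dilution factor = 250.0/6.710 = 37.26, so [stock] = 0.1987 x 37.26 = 7.40 M.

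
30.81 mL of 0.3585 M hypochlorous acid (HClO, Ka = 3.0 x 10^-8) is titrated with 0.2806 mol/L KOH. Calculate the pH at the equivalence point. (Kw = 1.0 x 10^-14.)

n(HClO) = 0.3585 x 0.03081 = 0.01105 mol; V(KOH) at equivalence = 0.01105/0.2806 = 0.03936 L.
At equivalence all the acid is converted to ClO-; total volume = 0.03081 + 0.03936 = 0.07017 L, so [ClO-] = 0.01105/0.07017 = 0.1574 M.
Kb = Kw/Ka = 1.0e-14 / 3.0 x 10^-8 = 3.33e-7.
[OH^-] = sqrt(Kb x [ClO-]) = sqrt(3.33e-7 x 0.1574) = 0.000229 M.
pOH = 3.64, so pH = 14.00 - 3.64 = 10.36.

10.36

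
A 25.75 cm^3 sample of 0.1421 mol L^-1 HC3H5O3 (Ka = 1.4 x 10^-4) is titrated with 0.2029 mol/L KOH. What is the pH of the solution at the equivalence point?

n(HC3H5O3) = 0.1421 x 0.02575 = 0.003659 mol; V(KOH) at equivalence = 0.003659/0.2029 = 0.01803 L.
At equivalence all the acid is converted to C3H5O3-; total volume = 0.02575 + 0.01803 = 0.04378 L, so [C3H5O3-] = 0.003659/0.04378 = 0.08357 M.
Kb = Kw/Ka = 1.0e-14 / 1.4 x 10^-4 = 7.14e-11.
[OH^-] = sqrt(Kb x [C3H5O3-]) = sqrt(7.14e-11 x 0.08357) = 2.44e-6 M.
pOH = 5.61, so pH = 14.00 - 5.61 = 8.39.

8.39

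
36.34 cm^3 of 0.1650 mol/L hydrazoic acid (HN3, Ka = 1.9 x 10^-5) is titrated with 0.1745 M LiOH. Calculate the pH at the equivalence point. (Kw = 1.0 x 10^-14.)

n(HN3) = 0.1650 x 0.03634 = 0.005996 mol; V(LiOH) at equivalence = 0.005996/0.1745 = 0.03436 L.
At equivalence all the acid is converted to N3-; total volume = 0.03634 + 0.03436 = 0.07070 L, so [N3-] = 0.005996/0.07070 = 0.08481 M.
Kb = Kw/Ka = 1.0e-14 / 1.9 x 10^-5 = 5.26e-10.
[OH^-] = sqrt(Kb x [N3-]) = sqrt(5.26e-10 x 0.08481) = 6.68e-6 M.
pOH = 5.18, so pH = 14.00 - 5.18 = 8.82.

8.82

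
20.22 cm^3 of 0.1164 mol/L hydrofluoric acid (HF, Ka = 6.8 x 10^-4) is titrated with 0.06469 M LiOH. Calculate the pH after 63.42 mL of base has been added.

n(acid) = 0.1164 x 0.02022 = 0.002354 mol; n(LiOH) added = 0.06469 x 0.06342 = 0.004103 mol.
Base is in excess by 0.004103 - 0.002354 = 0.001749 mol in a total volume of 0.08364 L.
[OH^-] = 0.001749/0.08364 = 0.02091 M, so pOH = 1.68 and pH = 14.00 - 1.68 = 12.32.

12.32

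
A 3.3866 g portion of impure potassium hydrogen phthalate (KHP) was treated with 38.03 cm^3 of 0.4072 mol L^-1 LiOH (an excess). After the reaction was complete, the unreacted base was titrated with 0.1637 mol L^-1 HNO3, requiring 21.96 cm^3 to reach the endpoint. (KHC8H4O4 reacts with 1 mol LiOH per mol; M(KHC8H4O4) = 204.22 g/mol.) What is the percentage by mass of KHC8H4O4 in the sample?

Total n(LiOH) added = 0.4072 x 0.03803 = 0.01549 mol.
n(HNO3) used = 0.1637 x 0.02196 = 0.003595 mol, which equals the excess n(LiOH).
So n(LiOH) consumed by the sample = 0.01549 - 0.003595 = 0.01189 mol.
n(KHC8H4O4) = 0.01189 / 1 = 0.01189 mol.
mass KHC8H4O4 = 0.01189 x 204.22 = 2.428 g, so %KHC8H4O4 = 2.428/3.3866 x 100 = 71.7%.

71.7%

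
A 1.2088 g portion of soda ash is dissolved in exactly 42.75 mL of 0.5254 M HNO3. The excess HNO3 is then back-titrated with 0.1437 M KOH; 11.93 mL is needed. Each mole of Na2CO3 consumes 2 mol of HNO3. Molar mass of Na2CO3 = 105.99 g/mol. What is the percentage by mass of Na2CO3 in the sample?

Total n(HNO3) added = 0.5254 x 0.04275 = 0.02246 mol.
n(KOH) used = 0.1437 x 0.01193 = 0.001714 mol, which equals the excess n(HNO3).
So n(HNO3) consumed by the sample = 0.02246 - 0.001714 = 0.02075 mol.
n(Na2CO3) = 0.02075 / 2 = 0.01037 mol.
mass Na2CO3 = 0.01037 x 105.99 = 1.099 g, so %Na2CO3 = 1.099/1.2088 x 100 = 91.0%.

91.0%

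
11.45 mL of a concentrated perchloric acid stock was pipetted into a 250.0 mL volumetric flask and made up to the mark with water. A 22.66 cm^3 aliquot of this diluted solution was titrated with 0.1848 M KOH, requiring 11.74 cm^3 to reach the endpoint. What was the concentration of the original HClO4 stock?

2.09 M

n(KOH) = 0.1848 x 0.01174 = 0.002170 mol.
n(HClO4) in the aliquot = 0.002170 mol.
[diluted HClO4] = 0.002170 / 0.02266 = 0.09574 M.
Dilution factor = 250.0/11.45 = 21.83, so [stock] = 0.09574 x 21.83 = 2.09 M.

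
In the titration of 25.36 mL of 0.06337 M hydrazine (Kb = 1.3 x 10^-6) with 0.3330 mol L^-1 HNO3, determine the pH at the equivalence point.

n(N2H4) = 0.06337 x 0.02536 = 0.001607 mol; V(HNO3) at equivalence = 0.001607/0.3330 = 0.004826 L.
At equivalence the base is fully converted to N2H5+; total volume = 0.03019 L, so [N2H5+] = 0.001607/0.03019 = 0.05324 M.
Ka(N2H5+) = Kw/Kb = 1.0e-14 / 1.3 x 10^-6 = 7.69e-9.
[H^+] = sqrt(Ka x [N2H5+]) = sqrt(7.69e-9 x 0.05324) = 2.02e-5 M.
pH = -log(2.02e-5) = 4.69.

4.69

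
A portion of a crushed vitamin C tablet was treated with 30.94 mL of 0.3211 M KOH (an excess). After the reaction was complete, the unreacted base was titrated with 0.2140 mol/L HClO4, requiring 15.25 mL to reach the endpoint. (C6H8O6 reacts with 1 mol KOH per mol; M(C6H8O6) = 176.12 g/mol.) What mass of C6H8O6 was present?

Total n(KOH) added = 0.3211 x 0.03094 = 0.009935 mol.
n(HClO4) used = 0.2140 x 0.01525 = 0.003263 mol, which equals the excess n(KOH).
So n(KOH) consumed by the sample = 0.009935 - 0.003263 = 0.006671 mol.
n(C6H8O6) = 0.006671 / 1 = 0.006671 mol.
mass = 0.006671 mol x 176.12 g/mol = 1.17 g.

1.17 g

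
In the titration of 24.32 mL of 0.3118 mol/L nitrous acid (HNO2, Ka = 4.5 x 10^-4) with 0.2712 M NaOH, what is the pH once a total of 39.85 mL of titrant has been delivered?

12.70

n(acid) = 0.3118 x 0.02432 = 0.007583 mol; n(NaOH) added = 0.2712 x 0.03985 = 0.01081 mol.
Base is in excess by 0.01081 - 0.007583 = 0.003224 mol in a total volume of 0.06417 L.
[OH^-] = 0.003224/0.06417 = 0.05025 M, so pOH = 1.30 and pH = 14.00 - 1.30 = 12.70.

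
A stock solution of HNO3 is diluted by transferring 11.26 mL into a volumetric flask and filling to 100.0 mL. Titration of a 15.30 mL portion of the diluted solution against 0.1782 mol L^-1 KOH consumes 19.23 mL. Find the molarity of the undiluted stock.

n(KOH) = 0.1782 x 0.01923 = 0.003427 mol.
n(HNO3) in the aliquot = 0.003427 mol.
[diluted HNO3] = 0.003427 / 0.01530 = 0.2240 M.
Dilution factor = 100.0/11.26 = 8.881, so [stock] = 0.2240 x 8.881 = 1.99 M.

1.99 M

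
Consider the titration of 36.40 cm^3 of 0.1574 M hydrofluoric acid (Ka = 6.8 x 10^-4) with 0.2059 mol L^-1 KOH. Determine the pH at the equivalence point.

n(HF) = 0.1574 x 0.03640 = 0.005729 mol; V(KOH) at equivalence = 0.005729/0.2059 = 0.02783 L.
At equivalence all the acid is converted to F-; total volume = 0.03640 + 0.02783 = 0.06423 L, so [F-] = 0.005729/0.06423 = 0.08921 M.
Kb = Kw/Ka = 1.0e-14 / 6.8 x 10^-4 = 1.47e-11.
[OH^-] = sqrt(Kb x [F-]) = sqrt(1.47e-11 x 0.08921) = 1.15e-6 M.
pOH = 5.94, so pH = 14.00 - 5.94 = 8.06.

8.06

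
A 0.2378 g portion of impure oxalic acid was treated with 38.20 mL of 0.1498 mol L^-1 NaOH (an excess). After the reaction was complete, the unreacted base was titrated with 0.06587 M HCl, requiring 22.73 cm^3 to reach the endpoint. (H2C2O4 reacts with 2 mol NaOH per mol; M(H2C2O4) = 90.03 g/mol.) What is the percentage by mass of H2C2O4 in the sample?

Total n(NaOH) added = 0.1498 x 0.03820 = 0.005722 mol.
n(HCl) used = 0.06587 x 0.02273 = 0.001497 mol, which equals the excess n(NaOH).
So n(NaOH) consumed by the sample = 0.005722 - 0.001497 = 0.004225 mol.
n(H2C2O4) = 0.004225 / 2 = 0.002113 mol.
mass H2C2O4 = 0.002113 x 90.03 = 0.1902 g, so %H2C2O4 = 0.1902/0.2378 x 100 = 80.0%.

80.0%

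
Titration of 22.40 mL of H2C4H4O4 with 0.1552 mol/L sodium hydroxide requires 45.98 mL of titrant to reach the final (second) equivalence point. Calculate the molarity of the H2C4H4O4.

n(NaOH) = 0.1552 x 0.04598 = 0.007136 mol.
At the final (second) equivalence point, 2 mol OH^- react per mol H2C4H4O4, so n(H2C4H4O4) = 0.007136 / 2 = 0.003568 mol.
[H2C4H4O4] = 0.003568 / 0.02240 L = 0.159 M.

0.159 M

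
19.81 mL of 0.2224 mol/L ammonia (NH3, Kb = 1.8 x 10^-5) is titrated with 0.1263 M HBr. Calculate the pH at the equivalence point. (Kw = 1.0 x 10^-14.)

n(NH3) = 0.2224 x 0.01981 = 0.004406 mol; V(HBr) at equivalence = 0.004406/0.1263 = 0.03488 L.
At equivalence the base is fully converted to NH4+; total volume = 0.05469 L, so [NH4+] = 0.004406/0.05469 = 0.08055 M.
Ka(NH4+) = Kw/Kb = 1.0e-14 / 1.8 x 10^-5 = 5.56e-10.
[H^+] = sqrt(Ka x [NH4+]) = sqrt(5.56e-10 x 0.08055) = 6.69e-6 M.
pH = -log(6.69e-6) = 5.17.

5.17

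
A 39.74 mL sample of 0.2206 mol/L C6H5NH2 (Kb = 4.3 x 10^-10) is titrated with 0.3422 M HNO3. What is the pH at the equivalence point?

2.75

n(C6H5NH2) = 0.2206 x 0.03974 = 0.008767 mol; V(HNO3) at equivalence = 0.008767/0.3422 = 0.02562 L.
At equivalence the base is fully converted to C6H5NH3+; total volume = 0.06536 L, so [C6H5NH3+] = 0.008767/0.06536 = 0.1341 M.
Ka(C6H5NH3+) = Kw/Kb = 1.0e-14 / 4.3 x 10^-10 = 2.33e-5.
[H^+] = sqrt(Ka x [C6H5NH3+]) = sqrt(2.33e-5 x 0.1341) = 0.00177 M.
pH = -log(0.00177) = 2.75.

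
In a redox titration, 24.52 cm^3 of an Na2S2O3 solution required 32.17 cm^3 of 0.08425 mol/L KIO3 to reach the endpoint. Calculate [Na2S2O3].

n(KIO3) = 0.08425 x 0.03217 = 0.002710 mol.
From the balanced equation, 1 mol KIO3 reacts with 6 mol Na2S2O3, so n(Na2S2O3) = 0.002710 x 6/1 = 0.01626 mol.
[Na2S2O3] = 0.01626 / 0.02452 L = 0.663 M.

0.663 M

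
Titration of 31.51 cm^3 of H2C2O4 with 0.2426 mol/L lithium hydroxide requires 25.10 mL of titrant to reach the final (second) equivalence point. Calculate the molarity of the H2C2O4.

0.0966 M

n(LiOH) = 0.2426 x 0.02510 = 0.006089 mol.
At the final (second) equivalence point, 2 mol OH^- react per mol H2C2O4, so n(H2C2O4) = 0.006089 / 2 = 0.003045 mol.
[H2C2O4] = 0.003045 / 0.03151 L = 0.0966 M.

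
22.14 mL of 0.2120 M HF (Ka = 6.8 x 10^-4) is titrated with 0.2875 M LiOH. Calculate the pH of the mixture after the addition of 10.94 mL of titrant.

Initial n(HF) = 0.2120 x 0.02214 = 0.004694 mol.
n(LiOH) added = 0.2875 x 0.01094 = 0.003145 mol, converting that many moles of HF to F-.
Remaining n(HF) = 0.001548 mol; n(F-) = 0.003145 mol.
By Henderson-Hasselbalch, pH = pKa + log([A^-]/[HA]) = 3.17 + log(0.003145/0.001548) = 3.17 + (+0.31) = 3.48.

3.48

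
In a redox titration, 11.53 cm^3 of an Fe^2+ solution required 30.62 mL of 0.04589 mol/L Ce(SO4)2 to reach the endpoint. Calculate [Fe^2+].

0.122 M

n(Ce(SO4)2) = 0.04589 x 0.03062 = 0.001405 mol.
From the balanced equation, 1 mol Ce(SO4)2 reacts with 1 mol Fe^2+, so n(Fe^2+) = 0.001405 x 1/1 = 0.001405 mol.
[Fe^2+] = 0.001405 / 0.01153 L = 0.122 M.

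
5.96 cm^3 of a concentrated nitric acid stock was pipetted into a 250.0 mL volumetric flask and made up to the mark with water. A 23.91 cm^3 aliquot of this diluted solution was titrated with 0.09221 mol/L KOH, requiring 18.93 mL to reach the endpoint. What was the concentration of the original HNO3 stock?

n(KOH) = 0.09221 x 0.01893 = 0.001746 mol.
n(HNO3) in the aliquot = 0.001746 mol.
[diluted HNO3] = 0.001746 / 0.02391 = 0.07300 M.
Dilution factor = 250.0/5.960 = 41.95, so [stock] = 0.07300 x 41.95 = 3.06 M.

3.06 M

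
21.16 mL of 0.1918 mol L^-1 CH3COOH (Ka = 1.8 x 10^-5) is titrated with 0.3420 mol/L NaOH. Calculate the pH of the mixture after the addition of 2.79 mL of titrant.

4.23

Initial n(CH3COOH) = 0.1918 x 0.02116 = 0.004058 mol.
n(NaOH) added = 0.3420 x 0.002790 = 0.0009542 mol, converting that many moles of CH3COOH to CH3COO-.
Remaining n(CH3COOH) = 0.003104 mol; n(CH3COO-) = 0.0009542 mol.
By Henderson-Hasselbalch, pH = pKa + log([A^-]/[HA]) = 4.74 + log(0.0009542/0.003104) = 4.74 + (-0.51) = 4.23.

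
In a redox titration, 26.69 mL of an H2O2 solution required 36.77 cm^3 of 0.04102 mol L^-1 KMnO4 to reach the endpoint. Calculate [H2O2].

0.141 M

n(KMnO4) = 0.04102 x 0.03677 = 0.001508 mol.
From the balanced equation, 2 mol KMnO4 reacts with 5 mol H2O2, so n(H2O2) = 0.001508 x 5/2 = 0.003771 mol.
[H2O2] = 0.003771 / 0.02669 L = 0.141 M.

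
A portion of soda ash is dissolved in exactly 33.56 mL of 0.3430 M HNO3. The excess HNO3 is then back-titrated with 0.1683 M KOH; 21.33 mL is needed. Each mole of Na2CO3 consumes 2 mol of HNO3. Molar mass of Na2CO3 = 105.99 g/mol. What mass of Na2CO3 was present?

Total n(HNO3) added = 0.3430 x 0.03356 = 0.01151 mol.
n(KOH) used = 0.1683 x 0.02133 = 0.003590 mol, which equals the excess n(HNO3).
So n(HNO3) consumed by the sample = 0.01151 - 0.003590 = 0.007921 mol.
n(Na2CO3) = 0.007921 / 2 = 0.003961 mol.
mass = 0.003961 mol x 105.99 g/mol = 0.420 g.

0.420 g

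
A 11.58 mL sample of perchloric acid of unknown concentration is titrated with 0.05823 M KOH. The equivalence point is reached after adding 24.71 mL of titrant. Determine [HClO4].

0.124 M

n(KOH) delivered = 0.05823 x 0.02471 = 0.001439 mol.
For a 1:1 reaction, n(HClO4) = 0.001439 mol.
[HClO4] = 0.001439 mol / 0.01158 L = 0.124 M.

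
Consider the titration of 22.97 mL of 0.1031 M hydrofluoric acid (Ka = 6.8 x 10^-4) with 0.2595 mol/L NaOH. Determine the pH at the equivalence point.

n(HF) = 0.1031 x 0.02297 = 0.002368 mol; V(NaOH) at equivalence = 0.002368/0.2595 = 0.009126 L.
At equivalence all the acid is converted to F-; total volume = 0.02297 + 0.009126 = 0.03210 L, so [F-] = 0.002368/0.03210 = 0.07379 M.
Kb = Kw/Ka = 1.0e-14 / 6.8 x 10^-4 = 1.47e-11.
[OH^-] = sqrt(Kb x [F-]) = sqrt(1.47e-11 x 0.07379) = 1.04e-6 M.
pOH = 5.98, so pH = 14.00 - 5.98 = 8.02.

8.02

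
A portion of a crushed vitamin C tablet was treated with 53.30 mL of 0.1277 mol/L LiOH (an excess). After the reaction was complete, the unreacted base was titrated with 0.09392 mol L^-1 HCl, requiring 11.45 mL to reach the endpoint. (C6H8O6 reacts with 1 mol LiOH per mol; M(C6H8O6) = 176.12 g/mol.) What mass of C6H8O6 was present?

1.01 g

Total n(LiOH) added = 0.1277 x 0.05330 = 0.006806 mol.
n(HCl) used = 0.09392 x 0.01145 = 0.001075 mol, which equals the excess n(LiOH).
So n(LiOH) consumed by the sample = 0.006806 - 0.001075 = 0.005731 mol.
n(C6H8O6) = 0.005731 / 1 = 0.005731 mol.
mass = 0.005731 mol x 176.12 g/mol = 1.01 g.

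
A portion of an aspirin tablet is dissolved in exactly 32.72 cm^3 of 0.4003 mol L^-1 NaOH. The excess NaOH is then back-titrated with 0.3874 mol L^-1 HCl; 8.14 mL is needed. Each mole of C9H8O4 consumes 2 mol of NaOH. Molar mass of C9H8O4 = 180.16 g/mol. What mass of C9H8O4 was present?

Total n(NaOH) added = 0.4003 x 0.03272 = 0.01310 mol.
n(HCl) used = 0.3874 x 0.008140 = 0.003153 mol, which equals the excess n(NaOH).
So n(NaOH) consumed by the sample = 0.01310 - 0.003153 = 0.009944 mol.
n(C9H8O4) = 0.009944 / 2 = 0.004972 mol.
mass = 0.004972 mol x 180.16 g/mol = 0.896 g.

0.896 g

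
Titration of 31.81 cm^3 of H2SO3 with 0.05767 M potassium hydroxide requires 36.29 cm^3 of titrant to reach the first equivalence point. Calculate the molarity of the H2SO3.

0.0658 M

n(KOH) = 0.05767 x 0.03629 = 0.002093 mol.
At the first equivalence point, 1 mol OH^- react per mol H2SO3, so n(H2SO3) = 0.002093 / 1 = 0.002093 mol.
[H2SO3] = 0.002093 / 0.03181 L = 0.0658 M.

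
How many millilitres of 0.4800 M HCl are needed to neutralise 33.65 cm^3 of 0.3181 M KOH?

n(KOH) = 0.3181 mol/L x 0.03365 L = 0.01070 mol.
At equivalence n(HCl) = n(KOH) = 0.01070 mol.
V(HCl) = 0.01070 / 0.4800 = 0.02230 L = 22.3 mL.

22.3 mL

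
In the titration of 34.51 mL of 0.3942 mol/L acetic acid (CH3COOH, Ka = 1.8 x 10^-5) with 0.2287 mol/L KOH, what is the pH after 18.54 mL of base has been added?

Initial n(CH3COOH) = 0.3942 x 0.03451 = 0.01360 mol.
n(KOH) added = 0.2287 x 0.01854 = 0.004240 mol, converting that many moles of CH3COOH to CH3COO-.
Remaining n(CH3COOH) = 0.009364 mol; n(CH3COO-) = 0.004240 mol.
By Henderson-Hasselbalch, pH = pKa + log([A^-]/[HA]) = 4.74 + log(0.004240/0.009364) = 4.74 + (-0.34) = 4.40.

4.40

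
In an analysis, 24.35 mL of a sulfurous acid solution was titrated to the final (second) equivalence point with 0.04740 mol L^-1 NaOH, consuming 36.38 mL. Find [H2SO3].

0.0354 M

n(NaOH) = 0.04740 x 0.03638 = 0.001724 mol.
At the final (second) equivalence point, 2 mol OH^- react per mol H2SO3, so n(H2SO3) = 0.001724 / 2 = 0.0008622 mol.
[H2SO3] = 0.0008622 / 0.02435 L = 0.0354 M.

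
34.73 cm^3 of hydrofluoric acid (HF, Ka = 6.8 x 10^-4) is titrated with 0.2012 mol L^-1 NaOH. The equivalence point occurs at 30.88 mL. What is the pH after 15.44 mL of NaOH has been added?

3.17

15.44 mL is exactly half the equivalence volume (30.88/2), i.e. the half-equivalence point.
There, n(HA) = n(A^-), so pH = pKa = -log(6.8 x 10^-4) = 3.17.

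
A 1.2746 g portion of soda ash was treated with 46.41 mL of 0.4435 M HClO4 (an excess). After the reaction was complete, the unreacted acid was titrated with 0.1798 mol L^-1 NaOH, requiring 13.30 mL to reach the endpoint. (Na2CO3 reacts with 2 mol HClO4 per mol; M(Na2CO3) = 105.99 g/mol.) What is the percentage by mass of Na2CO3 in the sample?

Total n(HClO4) added = 0.4435 x 0.04641 = 0.02058 mol.
n(NaOH) used = 0.1798 x 0.01330 = 0.002391 mol, which equals the excess n(HClO4).
So n(HClO4) consumed by the sample = 0.02058 - 0.002391 = 0.01819 mol.
n(Na2CO3) = 0.01819 / 2 = 0.009096 mol.
mass Na2CO3 = 0.009096 x 105.99 = 0.9641 g, so %Na2CO3 = 0.9641/1.2746 x 100 = 75.6%.

75.6%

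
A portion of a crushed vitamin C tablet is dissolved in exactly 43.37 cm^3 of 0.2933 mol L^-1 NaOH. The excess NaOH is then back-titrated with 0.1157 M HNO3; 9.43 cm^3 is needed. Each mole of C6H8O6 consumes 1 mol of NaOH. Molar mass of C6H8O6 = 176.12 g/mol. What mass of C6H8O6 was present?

2.05 g

Total n(NaOH) added = 0.2933 x 0.04337 = 0.01272 mol.
n(HNO3) used = 0.1157 x 0.009430 = 0.001091 mol, which equals the excess n(NaOH).
So n(NaOH) consumed by the sample = 0.01272 - 0.001091 = 0.01163 mol.
n(C6H8O6) = 0.01163 / 1 = 0.01163 mol.
mass = 0.01163 mol x 176.12 g/mol = 2.05 g.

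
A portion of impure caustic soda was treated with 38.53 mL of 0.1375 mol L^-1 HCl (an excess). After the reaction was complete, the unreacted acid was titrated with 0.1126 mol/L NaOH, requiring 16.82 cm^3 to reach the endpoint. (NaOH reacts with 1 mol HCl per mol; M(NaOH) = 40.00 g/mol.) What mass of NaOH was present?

0.136 g

Total n(HCl) added = 0.1375 x 0.03853 = 0.005298 mol.
n(NaOH) used = 0.1126 x 0.01682 = 0.001894 mol, which equals the excess n(HCl).
So n(HCl) consumed by the sample = 0.005298 - 0.001894 = 0.003404 mol.
n(NaOH) = 0.003404 / 1 = 0.003404 mol.
mass = 0.003404 mol x 40.00 g/mol = 0.136 g.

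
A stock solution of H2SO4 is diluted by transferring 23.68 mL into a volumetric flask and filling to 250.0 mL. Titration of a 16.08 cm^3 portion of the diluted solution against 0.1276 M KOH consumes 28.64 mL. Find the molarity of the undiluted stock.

n(KOH) = 0.1276 x 0.02864 = 0.003654 mol.
n(H2SO4) in the aliquot = 0.003654 x 1/2 = 0.001827 mol.
[diluted H2SO4] = 0.001827 / 0.01608 = 0.1136 M.
Dilution factor = 250.0/23.68 = 10.56, so [stock] = 0.1136 x 10.56 = 1.20 M.

1.20 M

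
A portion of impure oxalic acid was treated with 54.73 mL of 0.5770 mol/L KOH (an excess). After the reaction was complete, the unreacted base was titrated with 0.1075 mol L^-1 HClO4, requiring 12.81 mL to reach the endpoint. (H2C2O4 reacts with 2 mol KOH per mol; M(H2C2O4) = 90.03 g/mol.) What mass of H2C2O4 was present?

1.36 g

Total n(KOH) added = 0.5770 x 0.05473 = 0.03158 mol.
n(HClO4) used = 0.1075 x 0.01281 = 0.001377 mol, which equals the excess n(KOH).
So n(KOH) consumed by the sample = 0.03158 - 0.001377 = 0.03020 mol.
n(H2C2O4) = 0.03020 / 2 = 0.01510 mol.
mass = 0.01510 mol x 90.03 g/mol = 1.36 g.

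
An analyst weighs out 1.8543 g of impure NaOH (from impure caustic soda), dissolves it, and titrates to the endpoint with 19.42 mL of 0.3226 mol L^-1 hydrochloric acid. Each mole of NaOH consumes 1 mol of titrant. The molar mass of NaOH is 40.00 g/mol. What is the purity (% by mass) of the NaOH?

13.5%

n(HCl) = 0.3226 x 0.01942 = 0.006265 mol.
n(NaOH) = 0.006265 / 1 = 0.006265 mol.
mass of NaOH = 0.006265 x 40.00 = 0.2506 g.
% purity = 0.2506 / 1.8543 x 100 = 13.5%.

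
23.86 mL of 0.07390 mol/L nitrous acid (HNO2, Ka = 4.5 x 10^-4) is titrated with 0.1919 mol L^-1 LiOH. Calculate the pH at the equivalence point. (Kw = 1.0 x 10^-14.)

n(HNO2) = 0.07390 x 0.02386 = 0.001763 mol; V(LiOH) at equivalence = 0.001763/0.1919 = 0.009188 L.
At equivalence all the acid is converted to NO2-; total volume = 0.02386 + 0.009188 = 0.03305 L, so [NO2-] = 0.001763/0.03305 = 0.05335 M.
Kb = Kw/Ka = 1.0e-14 / 4.5 x 10^-4 = 2.22e-11.
[OH^-] = sqrt(Kb x [NO2-]) = sqrt(2.22e-11 x 0.05335) = 1.09e-6 M.
pOH = 5.96, so pH = 14.00 - 5.96 = 8.04.

8.04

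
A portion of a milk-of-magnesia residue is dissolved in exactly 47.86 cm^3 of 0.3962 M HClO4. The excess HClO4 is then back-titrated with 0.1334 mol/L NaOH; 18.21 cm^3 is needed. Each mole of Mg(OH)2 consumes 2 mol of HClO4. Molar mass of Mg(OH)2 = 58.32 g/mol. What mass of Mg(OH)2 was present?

0.482 g

Total n(HClO4) added = 0.3962 x 0.04786 = 0.01896 mol.
n(NaOH) used = 0.1334 x 0.01821 = 0.002429 mol, which equals the excess n(HClO4).
So n(HClO4) consumed by the sample = 0.01896 - 0.002429 = 0.01653 mol.
n(Mg(OH)2) = 0.01653 / 2 = 0.008266 mol.
mass = 0.008266 mol x 58.32 g/mol = 0.482 g.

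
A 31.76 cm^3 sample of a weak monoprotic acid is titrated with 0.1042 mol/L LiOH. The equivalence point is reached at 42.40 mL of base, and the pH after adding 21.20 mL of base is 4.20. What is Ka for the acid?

6.3 x 10^-5

21.20 mL is half of the equivalence volume, so this is the half-equivalence point where [HA] = [A^-].
At half-equivalence pH = pKa, so pKa = 4.20.
Ka = 10^(-4.20) = 6.3 x 10^-5.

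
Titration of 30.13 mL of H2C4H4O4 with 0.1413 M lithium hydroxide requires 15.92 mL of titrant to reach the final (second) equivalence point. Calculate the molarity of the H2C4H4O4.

n(LiOH) = 0.1413 x 0.01592 = 0.002249 mol.
At the final (second) equivalence point, 2 mol OH^- react per mol H2C4H4O4, so n(H2C4H4O4) = 0.002249 / 2 = 0.001125 mol.
[H2C4H4O4] = 0.001125 / 0.03013 L = 0.0373 M.

0.0373 M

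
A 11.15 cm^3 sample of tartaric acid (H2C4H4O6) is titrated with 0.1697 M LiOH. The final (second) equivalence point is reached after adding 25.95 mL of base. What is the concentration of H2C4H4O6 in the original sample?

n(LiOH) = 0.1697 x 0.02595 = 0.004404 mol.
At the final (second) equivalence point, 2 mol OH^- react per mol H2C4H4O6, so n(H2C4H4O6) = 0.004404 / 2 = 0.002202 mol.
[H2C4H4O6] = 0.002202 / 0.01115 L = 0.197 M.

0.197 M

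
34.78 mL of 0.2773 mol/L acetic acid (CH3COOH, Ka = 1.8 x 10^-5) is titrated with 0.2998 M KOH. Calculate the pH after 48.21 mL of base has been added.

12.76

n(acid) = 0.2773 x 0.03478 = 0.009644 mol; n(KOH) added = 0.2998 x 0.04821 = 0.01445 mol.
Base is in excess by 0.01445 - 0.009644 = 0.004809 mol in a total volume of 0.08299 L.
[OH^-] = 0.004809/0.08299 = 0.05795 M, so pOH = 1.24 and pH = 14.00 - 1.24 = 12.76.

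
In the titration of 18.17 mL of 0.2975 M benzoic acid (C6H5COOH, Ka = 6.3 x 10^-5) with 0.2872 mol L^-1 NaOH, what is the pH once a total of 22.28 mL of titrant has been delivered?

n(acid) = 0.2975 x 0.01817 = 0.005406 mol; n(NaOH) added = 0.2872 x 0.02228 = 0.006399 mol.
Base is in excess by 0.006399 - 0.005406 = 0.0009932 mol in a total volume of 0.04045 L.
[OH^-] = 0.0009932/0.04045 = 0.02455 M, so pOH = 1.61 and pH = 14.00 - 1.61 = 12.39.

12.39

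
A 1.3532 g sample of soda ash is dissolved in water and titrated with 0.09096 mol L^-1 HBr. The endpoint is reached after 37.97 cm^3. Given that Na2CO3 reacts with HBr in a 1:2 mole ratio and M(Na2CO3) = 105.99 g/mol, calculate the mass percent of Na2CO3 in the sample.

n(HBr) = 0.09096 x 0.03797 = 0.003454 mol.
n(Na2CO3) = 0.003454 / 2 = 0.001727 mol.
mass of Na2CO3 = 0.001727 x 105.99 = 0.1830 g.
% purity = 0.1830 / 1.3532 x 100 = 13.5%.

13.5%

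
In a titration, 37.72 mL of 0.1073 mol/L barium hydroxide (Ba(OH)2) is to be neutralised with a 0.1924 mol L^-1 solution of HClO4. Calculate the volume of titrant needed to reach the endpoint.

n(Ba(OH)2) = 0.1073 mol/L x 0.03772 L = 0.004047 mol.
The neutralisation is 1 Ba(OH)2 : 2 HClO4, so n(HClO4) = 0.004047 x 2/1 = 0.008095 mol.
V(HClO4) = 0.008095 / 0.1924 = 0.04207 L = 42.1 mL.

42.1 mL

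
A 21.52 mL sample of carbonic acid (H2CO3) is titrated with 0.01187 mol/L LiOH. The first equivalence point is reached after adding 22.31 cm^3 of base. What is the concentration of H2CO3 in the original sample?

0.0123 M

n(LiOH) = 0.01187 x 0.02231 = 0.0002648 mol.
At the first equivalence point, 1 mol OH^- react per mol H2CO3, so n(H2CO3) = 0.0002648 / 1 = 0.0002648 mol.
[H2CO3] = 0.0002648 / 0.02152 L = 0.0123 M.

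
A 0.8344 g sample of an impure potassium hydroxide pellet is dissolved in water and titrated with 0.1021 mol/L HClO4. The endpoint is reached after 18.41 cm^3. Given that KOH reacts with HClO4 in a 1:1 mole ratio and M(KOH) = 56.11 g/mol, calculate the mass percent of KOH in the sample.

12.6%

n(HClO4) = 0.1021 x 0.01841 = 0.001880 mol.
n(KOH) = 0.001880 / 1 = 0.001880 mol.
mass of KOH = 0.001880 x 56.11 = 0.1055 g.
% purity = 0.1055 / 0.8344 x 100 = 12.6%.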